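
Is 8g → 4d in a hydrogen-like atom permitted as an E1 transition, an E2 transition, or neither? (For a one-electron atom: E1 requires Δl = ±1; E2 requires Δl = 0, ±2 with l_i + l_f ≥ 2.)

E2

Δl = 2 − 4 = -2; l_i + l_f = 6.
E1 (Δl = ±1): not satisfied.
E2 (Δl = 0,±2, l_i+l_f ≥ 2): satisfied.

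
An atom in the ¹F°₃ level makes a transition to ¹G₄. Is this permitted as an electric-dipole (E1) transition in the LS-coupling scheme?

Reading off the term symbols: S 0→0, L 3→4, J 3→4, parity odd→even.
Parity must change: odd → even — ✓.
ΔS = 0: S: 0 → 0 — ✓.
ΔL = 0, ±1 (not L=0↔0): L: 3 → 4, ΔL = +1 — ✓.
ΔJ = 0, ±1 (not J=0↔0): J: 3 → 4, ΔJ = +1 — ✓.
All four E1 rules are satisfied.

allowed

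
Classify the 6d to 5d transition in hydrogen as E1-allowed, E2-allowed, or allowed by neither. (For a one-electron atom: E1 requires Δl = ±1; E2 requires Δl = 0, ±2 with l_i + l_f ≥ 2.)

Δl = 2 − 2 = +0; l_i + l_f = 4.
E1 (Δl = ±1): not satisfied.
E2 (Δl = 0,±2, l_i+l_f ≥ 2): satisfied.

E2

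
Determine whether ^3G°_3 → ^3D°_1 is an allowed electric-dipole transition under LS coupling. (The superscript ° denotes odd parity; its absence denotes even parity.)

forbidden

Initial level: S=1, L=4, J=3, parity odd. Final level: S=1, L=2, J=1, parity odd.
Parity must change: odd → odd — ✗.
ΔS = 0: S: 1 → 1 — ✓.
ΔL = 0, ±1 (not L=0↔0): L: 4 → 2, ΔL = -2 — ✗.
ΔJ = 0, ±1 (not J=0↔0): J: 3 → 1, ΔJ = -2 — ✗.
Rule(s) violated: parity, ΔL, ΔJ.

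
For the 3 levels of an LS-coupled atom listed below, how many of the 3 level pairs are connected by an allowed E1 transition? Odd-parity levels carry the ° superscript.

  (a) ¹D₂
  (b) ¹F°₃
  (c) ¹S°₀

1

(a)–(b): allowed.
(a)–(c): forbidden (ΔL, ΔJ).
(b)–(c): forbidden (parity, ΔL, ΔJ).
Allowed pairs: 1 of 3.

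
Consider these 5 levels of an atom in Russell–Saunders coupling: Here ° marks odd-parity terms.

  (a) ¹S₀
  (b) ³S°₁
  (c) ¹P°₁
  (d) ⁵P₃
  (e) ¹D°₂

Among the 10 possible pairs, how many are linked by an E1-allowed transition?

1

(a)–(b): forbidden (ΔS, ΔL).
(a)–(c): allowed.
(a)–(d): forbidden (parity, ΔS, ΔJ).
(a)–(e): forbidden (ΔL, ΔJ).
(b)–(c): forbidden (parity, ΔS).
(b)–(d): forbidden (ΔS, ΔJ).
(b)–(e): forbidden (parity, ΔS, ΔL).
(c)–(d): forbidden (ΔS, ΔJ).
(c)–(e): forbidden (parity).
(d)–(e): forbidden (ΔS).
Allowed pairs: 1 of 10.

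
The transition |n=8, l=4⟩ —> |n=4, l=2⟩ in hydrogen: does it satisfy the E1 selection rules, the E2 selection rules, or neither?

E2

Δl = 2 − 4 = -2; l_i + l_f = 6.
E1 (Δl = ±1): not satisfied.
E2 (Δl = 0,±2, l_i+l_f ≥ 2): satisfied.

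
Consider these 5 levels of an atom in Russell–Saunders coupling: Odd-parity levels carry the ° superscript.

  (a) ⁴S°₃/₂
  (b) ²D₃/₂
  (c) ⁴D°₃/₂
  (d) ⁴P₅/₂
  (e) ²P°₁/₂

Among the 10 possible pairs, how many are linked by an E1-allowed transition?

3

(a)–(b): forbidden (ΔS, ΔL).
(a)–(c): forbidden (parity, ΔL).
(a)–(d): allowed.
(a)–(e): forbidden (parity, ΔS).
(b)–(c): forbidden (ΔS).
(b)–(d): forbidden (parity, ΔS).
(b)–(e): allowed.
(c)–(d): allowed.
(c)–(e): forbidden (parity, ΔS).
(d)–(e): forbidden (ΔS, ΔJ).
Allowed pairs: 3 of 10.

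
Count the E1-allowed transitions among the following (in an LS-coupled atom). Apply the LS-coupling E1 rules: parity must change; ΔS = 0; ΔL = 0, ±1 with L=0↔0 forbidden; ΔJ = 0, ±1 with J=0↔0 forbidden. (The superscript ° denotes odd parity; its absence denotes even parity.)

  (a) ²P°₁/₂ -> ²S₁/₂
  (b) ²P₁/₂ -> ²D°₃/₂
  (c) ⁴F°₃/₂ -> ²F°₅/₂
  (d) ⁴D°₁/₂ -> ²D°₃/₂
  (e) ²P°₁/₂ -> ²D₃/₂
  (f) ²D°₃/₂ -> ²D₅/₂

4

(a) allowed
(b) allowed
(c) forbidden (parity, ΔS fail)
(d) forbidden (parity, ΔS fail)
(e) allowed
(f) allowed
Total allowed: 4 of 6.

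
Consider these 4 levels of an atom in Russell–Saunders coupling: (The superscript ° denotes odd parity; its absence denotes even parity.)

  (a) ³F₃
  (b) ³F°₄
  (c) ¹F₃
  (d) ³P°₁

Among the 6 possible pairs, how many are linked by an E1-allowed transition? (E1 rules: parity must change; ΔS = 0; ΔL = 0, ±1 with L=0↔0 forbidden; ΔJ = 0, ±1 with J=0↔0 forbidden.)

(a)–(b): allowed.
(a)–(c): forbidden (parity, ΔS).
(a)–(d): forbidden (ΔL, ΔJ).
(b)–(c): forbidden (ΔS).
(b)–(d): forbidden (parity, ΔL, ΔJ).
(c)–(d): forbidden (ΔS, ΔL, ΔJ).
Allowed pairs: 1 of 6.

1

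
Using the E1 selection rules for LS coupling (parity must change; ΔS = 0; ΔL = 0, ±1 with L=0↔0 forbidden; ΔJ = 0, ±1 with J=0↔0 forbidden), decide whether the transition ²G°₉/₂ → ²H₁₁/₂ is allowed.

allowed

Initial level: S=1/2, L=4, J=9/2, parity odd. Final level: S=1/2, L=5, J=11/2, parity even.
Parity must change: odd → even — satisfied.
ΔS = 0: S: 1/2 → 1/2 — satisfied.
ΔL = 0, ±1 (not L=0↔0): L: 4 → 5, ΔL = +1 — satisfied.
ΔJ = 0, ±1 (not J=0↔0): J: 9/2 → 11/2, ΔJ = +1 — satisfied.
All four E1 rules are satisfied.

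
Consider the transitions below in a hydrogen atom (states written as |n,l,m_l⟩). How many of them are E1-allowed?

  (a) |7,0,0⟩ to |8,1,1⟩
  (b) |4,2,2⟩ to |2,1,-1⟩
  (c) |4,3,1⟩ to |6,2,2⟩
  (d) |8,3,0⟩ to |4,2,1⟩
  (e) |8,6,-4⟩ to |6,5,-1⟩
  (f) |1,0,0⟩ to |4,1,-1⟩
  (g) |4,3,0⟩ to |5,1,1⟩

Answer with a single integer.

4

(a) allowed
(b) forbidden — Δm_l = -3 (E1 requires Δm_l = 0, ±1)
(c) allowed
(d) allowed
(e) forbidden — Δm_l = +3 (E1 requires Δm_l = 0, ±1)
(f) allowed
(g) forbidden — Δl = -2 (E1 requires Δl = ±1)
Total allowed: 4 of 7.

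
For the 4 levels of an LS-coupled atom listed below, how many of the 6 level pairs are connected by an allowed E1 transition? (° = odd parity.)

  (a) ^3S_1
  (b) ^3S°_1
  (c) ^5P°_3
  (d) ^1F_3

(a)–(b): forbidden (ΔL).
(a)–(c): forbidden (ΔS, ΔJ).
(a)–(d): forbidden (parity, ΔS, ΔL, ΔJ).
(b)–(c): forbidden (parity, ΔS, ΔJ).
(b)–(d): forbidden (ΔS, ΔL, ΔJ).
(c)–(d): forbidden (ΔS, ΔL).
Allowed pairs: 0 of 6.

0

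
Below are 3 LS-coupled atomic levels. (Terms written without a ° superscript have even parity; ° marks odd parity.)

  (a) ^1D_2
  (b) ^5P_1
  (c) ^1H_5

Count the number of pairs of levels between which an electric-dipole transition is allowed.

0

(a)–(b): forbidden (parity, ΔS).
(a)–(c): forbidden (parity, ΔL, ΔJ).
(b)–(c): forbidden (parity, ΔS, ΔL, ΔJ).
Allowed pairs: 0 of 3.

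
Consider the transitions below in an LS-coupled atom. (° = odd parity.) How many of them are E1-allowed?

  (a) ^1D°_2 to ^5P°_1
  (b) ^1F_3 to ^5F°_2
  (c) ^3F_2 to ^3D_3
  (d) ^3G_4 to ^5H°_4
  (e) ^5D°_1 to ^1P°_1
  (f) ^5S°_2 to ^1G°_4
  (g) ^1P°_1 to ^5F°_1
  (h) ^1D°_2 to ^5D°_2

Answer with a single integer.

0

(a) forbidden (parity, ΔS fail)
(b) forbidden (ΔS fails)
(c) forbidden (parity fails)
(d) forbidden (ΔS fails)
(e) forbidden (parity, ΔS fail)
(f) forbidden (parity, ΔS, ΔL, ΔJ fail)
(g) forbidden (parity, ΔS, ΔL fail)
(h) forbidden (parity, ΔS fail)
Total allowed: 0 of 8.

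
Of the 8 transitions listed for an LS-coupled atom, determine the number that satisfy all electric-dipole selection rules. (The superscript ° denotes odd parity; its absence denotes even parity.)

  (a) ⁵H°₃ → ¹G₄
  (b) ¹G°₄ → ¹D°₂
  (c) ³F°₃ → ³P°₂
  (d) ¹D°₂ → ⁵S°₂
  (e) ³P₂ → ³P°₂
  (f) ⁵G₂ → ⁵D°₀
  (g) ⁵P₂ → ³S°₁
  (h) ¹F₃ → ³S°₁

(a) forbidden (ΔS fails)
(b) forbidden (parity, ΔL, ΔJ fail)
(c) forbidden (parity, ΔL fail)
(d) forbidden (parity, ΔS, ΔL fail)
(e) allowed
(f) forbidden (ΔL, ΔJ fail)
(g) forbidden (ΔS fails)
(h) forbidden (ΔS, ΔL, ΔJ fail)
Total allowed: 1 of 8.

1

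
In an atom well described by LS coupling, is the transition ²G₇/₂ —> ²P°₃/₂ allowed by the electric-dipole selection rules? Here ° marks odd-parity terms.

Reading off the term symbols: S 1/2→1/2, L 4→1, J 7/2→3/2, parity even→odd.
ΔL = 0, ±1 (not L=0↔0): L: 4 → 1, ΔL = -3 — violated.
ΔJ = 0, ±1 (not J=0↔0): J: 7/2 → 3/2, ΔJ = -2 — violated.
ΔS = 0: S: 1/2 → 1/2 — satisfied.
Parity must change: even → odd — satisfied.
Rule(s) violated: ΔL, ΔJ.

forbidden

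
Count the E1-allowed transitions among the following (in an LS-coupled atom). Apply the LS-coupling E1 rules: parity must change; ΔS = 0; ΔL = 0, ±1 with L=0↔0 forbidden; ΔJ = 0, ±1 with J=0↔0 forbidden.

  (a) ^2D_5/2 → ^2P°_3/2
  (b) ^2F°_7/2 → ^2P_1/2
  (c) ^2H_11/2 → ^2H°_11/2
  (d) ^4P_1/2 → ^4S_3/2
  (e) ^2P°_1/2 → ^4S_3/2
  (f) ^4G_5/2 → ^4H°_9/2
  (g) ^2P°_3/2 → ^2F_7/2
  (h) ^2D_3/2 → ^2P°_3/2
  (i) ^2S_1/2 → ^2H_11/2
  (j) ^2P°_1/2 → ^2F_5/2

3

(a) allowed
(b) forbidden (ΔL, ΔJ fail)
(c) allowed
(d) forbidden (parity fails)
(e) forbidden (ΔS fails)
(f) forbidden (ΔJ fails)
(g) forbidden (ΔL, ΔJ fail)
(h) allowed
(i) forbidden (parity, ΔL, ΔJ fail)
(j) forbidden (ΔL, ΔJ fail)
Total allowed: 3 of 10.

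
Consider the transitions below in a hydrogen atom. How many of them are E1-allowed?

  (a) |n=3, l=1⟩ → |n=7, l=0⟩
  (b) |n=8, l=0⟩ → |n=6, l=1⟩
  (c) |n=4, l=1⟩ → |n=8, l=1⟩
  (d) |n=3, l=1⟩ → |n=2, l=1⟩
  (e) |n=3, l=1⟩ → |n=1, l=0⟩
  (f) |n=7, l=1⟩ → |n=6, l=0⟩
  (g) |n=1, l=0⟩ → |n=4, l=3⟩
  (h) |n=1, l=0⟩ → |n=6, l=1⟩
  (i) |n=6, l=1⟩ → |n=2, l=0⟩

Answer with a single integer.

(a) allowed
(b) allowed
(c) forbidden — Δl = +0 (E1 requires Δl = ±1)
(d) forbidden — Δl = +0 (E1 requires Δl = ±1)
(e) allowed
(f) allowed
(g) forbidden — Δl = +3 (E1 requires Δl = ±1)
(h) allowed
(i) allowed
Total allowed: 6 of 9.

6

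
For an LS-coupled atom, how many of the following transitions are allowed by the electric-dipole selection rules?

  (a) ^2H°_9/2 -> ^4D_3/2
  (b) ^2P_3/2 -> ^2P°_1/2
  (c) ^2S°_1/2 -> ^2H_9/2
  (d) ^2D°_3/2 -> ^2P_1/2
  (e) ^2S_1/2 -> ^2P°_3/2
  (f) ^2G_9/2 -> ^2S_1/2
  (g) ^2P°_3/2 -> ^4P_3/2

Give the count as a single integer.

(a) forbidden (ΔS, ΔL, ΔJ fail)
(b) allowed
(c) forbidden (ΔL, ΔJ fail)
(d) allowed
(e) allowed
(f) forbidden (parity, ΔL, ΔJ fail)
(g) forbidden (ΔS fails)
Total allowed: 3 of 7.

3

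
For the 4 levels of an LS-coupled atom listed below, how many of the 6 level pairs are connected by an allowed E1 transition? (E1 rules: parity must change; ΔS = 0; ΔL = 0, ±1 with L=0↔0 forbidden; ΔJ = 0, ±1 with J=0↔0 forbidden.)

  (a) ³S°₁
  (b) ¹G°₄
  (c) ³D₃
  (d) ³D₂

0

(a)–(b): forbidden (parity, ΔS, ΔL, ΔJ).
(a)–(c): forbidden (ΔL, ΔJ).
(a)–(d): forbidden (ΔL).
(b)–(c): forbidden (ΔS, ΔL).
(b)–(d): forbidden (ΔS, ΔL, ΔJ).
(c)–(d): forbidden (parity).
Allowed pairs: 0 of 6.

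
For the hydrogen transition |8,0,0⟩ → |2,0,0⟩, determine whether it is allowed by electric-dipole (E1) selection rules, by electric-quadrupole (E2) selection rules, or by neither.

Δl = 0 − 0 = +0; l_i + l_f = 0.
Δm_l = +0.
E1 (Δl = ±1, |Δm_l| ≤ 1): not satisfied.
E2 (Δl = 0,±2, l_i+l_f ≥ 2, |Δm_l| ≤ 2): not satisfied.

neither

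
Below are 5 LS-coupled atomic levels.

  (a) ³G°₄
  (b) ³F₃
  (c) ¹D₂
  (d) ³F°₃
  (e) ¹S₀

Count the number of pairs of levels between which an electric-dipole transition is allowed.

(a)–(b): allowed.
(a)–(c): forbidden (ΔS, ΔL, ΔJ).
(a)–(d): forbidden (parity).
(a)–(e): forbidden (ΔS, ΔL, ΔJ).
(b)–(c): forbidden (parity, ΔS).
(b)–(d): allowed.
(b)–(e): forbidden (parity, ΔS, ΔL, ΔJ).
(c)–(d): forbidden (ΔS).
(c)–(e): forbidden (parity, ΔL, ΔJ).
(d)–(e): forbidden (ΔS, ΔL, ΔJ).
Allowed pairs: 2 of 10.

2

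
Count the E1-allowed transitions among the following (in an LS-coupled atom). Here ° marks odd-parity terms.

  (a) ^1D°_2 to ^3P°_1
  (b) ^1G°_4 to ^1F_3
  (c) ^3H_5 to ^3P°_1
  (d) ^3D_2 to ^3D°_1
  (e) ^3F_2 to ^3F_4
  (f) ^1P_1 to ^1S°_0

3

(a) forbidden (parity, ΔS fail)
(b) allowed
(c) forbidden (ΔL, ΔJ fail)
(d) allowed
(e) forbidden (parity, ΔJ fail)
(f) allowed
Total allowed: 3 of 6.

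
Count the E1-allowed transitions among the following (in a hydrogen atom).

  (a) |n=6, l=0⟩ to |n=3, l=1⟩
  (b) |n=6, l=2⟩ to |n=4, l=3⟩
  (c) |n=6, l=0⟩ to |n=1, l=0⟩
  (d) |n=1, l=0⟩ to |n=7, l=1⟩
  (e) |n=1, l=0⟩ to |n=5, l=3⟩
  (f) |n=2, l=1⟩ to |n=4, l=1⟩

(a) allowed
(b) allowed
(c) forbidden — Δl = +0 (E1 requires Δl = ±1)
(d) allowed
(e) forbidden — Δl = +3 (E1 requires Δl = ±1)
(f) forbidden — Δl = +0 (E1 requires Δl = ±1)
Total allowed: 3 of 6.

3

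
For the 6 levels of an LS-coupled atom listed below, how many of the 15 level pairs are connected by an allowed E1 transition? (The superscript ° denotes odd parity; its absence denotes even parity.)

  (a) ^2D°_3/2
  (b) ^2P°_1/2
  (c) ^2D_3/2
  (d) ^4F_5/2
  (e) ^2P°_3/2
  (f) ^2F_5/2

(a)–(b): forbidden (parity).
(a)–(c): allowed.
(a)–(d): forbidden (ΔS).
(a)–(e): forbidden (parity).
(a)–(f): allowed.
(b)–(c): allowed.
(b)–(d): forbidden (ΔS, ΔL, ΔJ).
(b)–(e): forbidden (parity).
(b)–(f): forbidden (ΔL, ΔJ).
(c)–(d): forbidden (parity, ΔS).
(c)–(e): allowed.
(c)–(f): forbidden (parity).
(d)–(e): forbidden (ΔS, ΔL).
(d)–(f): forbidden (parity, ΔS).
(e)–(f): forbidden (ΔL).
Allowed pairs: 4 of 15.

4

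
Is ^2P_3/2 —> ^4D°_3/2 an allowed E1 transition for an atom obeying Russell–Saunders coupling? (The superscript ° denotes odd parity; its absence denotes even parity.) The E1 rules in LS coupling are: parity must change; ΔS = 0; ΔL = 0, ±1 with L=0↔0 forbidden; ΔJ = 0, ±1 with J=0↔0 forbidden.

Parity must change: even → odd — ok.
ΔJ = 0, ±1 (not J=0↔0): J: 3/2 → 3/2, ΔJ = +0 — ok.
ΔS = 0: S: 1/2 → 3/2 — fails.
ΔL = 0, ±1 (not L=0↔0): L: 1 → 2, ΔL = +1 — ok.
Rule(s) violated: ΔS.

forbidden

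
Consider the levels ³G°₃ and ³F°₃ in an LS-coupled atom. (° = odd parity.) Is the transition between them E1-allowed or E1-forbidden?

Initial level: S=1, L=4, J=3, parity odd. Final level: S=1, L=3, J=3, parity odd.
ΔJ = 0, ±1 (not J=0↔0): J: 3 → 3, ΔJ = +0 — ok.
ΔS = 0: S: 1 → 1 — ok.
Parity must change: odd → odd — fails.
ΔL = 0, ±1 (not L=0↔0): L: 4 → 3, ΔL = -1 — ok.
Rule(s) violated: parity.

forbidden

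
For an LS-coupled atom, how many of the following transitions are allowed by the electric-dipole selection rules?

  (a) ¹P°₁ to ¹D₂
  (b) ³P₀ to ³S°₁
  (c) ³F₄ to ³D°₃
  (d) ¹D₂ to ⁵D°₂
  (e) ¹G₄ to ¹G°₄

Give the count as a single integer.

(a) allowed
(b) allowed
(c) allowed
(d) forbidden (ΔS fails)
(e) allowed
Total allowed: 4 of 5.

4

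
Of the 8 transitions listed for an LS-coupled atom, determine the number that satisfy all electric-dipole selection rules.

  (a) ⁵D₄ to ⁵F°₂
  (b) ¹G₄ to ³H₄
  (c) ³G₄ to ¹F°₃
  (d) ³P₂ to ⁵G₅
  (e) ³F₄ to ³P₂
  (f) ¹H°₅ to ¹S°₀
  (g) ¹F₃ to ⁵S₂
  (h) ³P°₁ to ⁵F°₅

0

(a) forbidden (ΔJ fails)
(b) forbidden (parity, ΔS fail)
(c) forbidden (ΔS fails)
(d) forbidden (parity, ΔS, ΔL, ΔJ fail)
(e) forbidden (parity, ΔL, ΔJ fail)
(f) forbidden (parity, ΔL, ΔJ fail)
(g) forbidden (parity, ΔS, ΔL fail)
(h) forbidden (parity, ΔS, ΔL, ΔJ fail)
Total allowed: 0 of 8.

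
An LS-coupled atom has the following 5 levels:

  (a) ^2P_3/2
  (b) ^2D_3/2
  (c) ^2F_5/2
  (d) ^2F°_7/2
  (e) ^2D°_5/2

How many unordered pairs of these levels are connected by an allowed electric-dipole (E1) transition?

(a)–(b): forbidden (parity).
(a)–(c): forbidden (parity, ΔL).
(a)–(d): forbidden (ΔL, ΔJ).
(a)–(e): allowed.
(b)–(c): forbidden (parity).
(b)–(d): forbidden (ΔJ).
(b)–(e): allowed.
(c)–(d): allowed.
(c)–(e): allowed.
(d)–(e): forbidden (parity).
Allowed pairs: 4 of 10.

4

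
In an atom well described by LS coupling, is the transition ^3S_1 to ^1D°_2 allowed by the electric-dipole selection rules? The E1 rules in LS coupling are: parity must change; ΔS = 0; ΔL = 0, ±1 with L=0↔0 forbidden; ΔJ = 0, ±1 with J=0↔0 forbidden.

Parity must change: even → odd — ok.
ΔS = 0: S: 1 → 0 — fails.
ΔL = 0, ±1 (not L=0↔0): L: 0 → 2, ΔL = +2 — fails.
ΔJ = 0, ±1 (not J=0↔0): J: 1 → 2, ΔJ = +1 — ok.
Rule(s) violated: ΔS, ΔL.

forbidden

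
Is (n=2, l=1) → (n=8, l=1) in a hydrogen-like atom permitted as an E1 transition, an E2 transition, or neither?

Δl = 1 − 1 = +0; l_i + l_f = 2.
E1 (Δl = ±1): not satisfied.
E2 (Δl = 0,±2, l_i+l_f ≥ 2): satisfied.

E2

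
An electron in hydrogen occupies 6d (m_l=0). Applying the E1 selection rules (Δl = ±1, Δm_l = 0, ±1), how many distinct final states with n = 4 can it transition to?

6

E1 requires Δl = ±1, so l_f ∈ {1, 3}; with 0 ≤ l_f ≤ n_f−1 = 3, the allowed l_f values are {1, 3}.
For l_f = 1: m_f ∈ {m_i−1, m_i, m_i+1} ∩ [−1, 1] = {-1, 0, 1} → 3 states.
For l_f = 3: m_f ∈ {m_i−1, m_i, m_i+1} ∩ [−3, 3] = {-1, 0, 1} → 3 states.
Total: 6.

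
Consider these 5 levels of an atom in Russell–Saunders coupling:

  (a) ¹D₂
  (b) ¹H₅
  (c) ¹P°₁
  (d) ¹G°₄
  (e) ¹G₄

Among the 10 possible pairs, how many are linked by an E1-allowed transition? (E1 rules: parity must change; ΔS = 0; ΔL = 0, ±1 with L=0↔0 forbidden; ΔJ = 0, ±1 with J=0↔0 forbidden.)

3

(a)–(b): forbidden (parity, ΔL, ΔJ).
(a)–(c): allowed.
(a)–(d): forbidden (ΔL, ΔJ).
(a)–(e): forbidden (parity, ΔL, ΔJ).
(b)–(c): forbidden (ΔL, ΔJ).
(b)–(d): allowed.
(b)–(e): forbidden (parity).
(c)–(d): forbidden (parity, ΔL, ΔJ).
(c)–(e): forbidden (ΔL, ΔJ).
(d)–(e): allowed.
Allowed pairs: 3 of 10.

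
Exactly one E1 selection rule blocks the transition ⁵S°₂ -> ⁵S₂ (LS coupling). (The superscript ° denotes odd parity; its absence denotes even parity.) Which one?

the L=0 ↔ L=0 exclusion

Parity must change: odd → even — ok.
ΔS = 0: S: 2 → 2 — ok.
ΔL = 0, ±1 (not L=0↔0): L: 0 → 0, ΔL = +0 — fails.
ΔJ = 0, ±1 (not J=0↔0): J: 2 → 2, ΔJ = +0 — ok.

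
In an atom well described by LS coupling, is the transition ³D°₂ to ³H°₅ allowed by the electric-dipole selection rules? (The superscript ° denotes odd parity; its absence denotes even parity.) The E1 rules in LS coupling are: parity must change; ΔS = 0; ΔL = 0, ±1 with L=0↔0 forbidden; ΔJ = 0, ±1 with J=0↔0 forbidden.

Reading off the term symbols: S 1→1, L 2→5, J 2→5, parity odd→odd.
ΔS = 0: S: 1 → 1 — ok.
ΔL = 0, ±1 (not L=0↔0): L: 2 → 5, ΔL = +3 — fails.
ΔJ = 0, ±1 (not J=0↔0): J: 2 → 5, ΔJ = +3 — fails.
Parity must change: odd → odd — fails.
Rule(s) violated: parity, ΔL, ΔJ.

forbidden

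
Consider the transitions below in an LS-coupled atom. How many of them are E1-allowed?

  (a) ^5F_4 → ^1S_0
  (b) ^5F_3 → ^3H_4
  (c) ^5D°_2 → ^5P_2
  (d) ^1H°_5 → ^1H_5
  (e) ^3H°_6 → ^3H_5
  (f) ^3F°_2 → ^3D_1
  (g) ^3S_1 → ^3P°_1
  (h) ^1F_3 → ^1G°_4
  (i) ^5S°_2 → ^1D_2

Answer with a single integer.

(a) forbidden (parity, ΔS, ΔL, ΔJ fail)
(b) forbidden (parity, ΔS, ΔL fail)
(c) allowed
(d) allowed
(e) allowed
(f) allowed
(g) allowed
(h) allowed
(i) forbidden (ΔS, ΔL fail)
Total allowed: 6 of 9.

6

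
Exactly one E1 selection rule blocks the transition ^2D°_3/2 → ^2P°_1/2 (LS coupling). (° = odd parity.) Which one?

parity

Reading off the term symbols: S 1/2→1/2, L 2→1, J 3/2→1/2, parity odd→odd.
ΔJ = 0, ±1 (not J=0↔0): J: 3/2 → 1/2, ΔJ = -1 — ok.
Parity must change: odd → odd — fails.
ΔS = 0: S: 1/2 → 1/2 — ok.
ΔL = 0, ±1 (not L=0↔0): L: 2 → 1, ΔL = -1 — ok.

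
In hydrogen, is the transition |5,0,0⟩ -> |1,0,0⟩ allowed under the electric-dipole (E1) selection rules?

Δl = 0 − 0 = +0; the E1 rule Δl = ±1 is fails.
Δm_l = 0 − (0) = +0. E1 requires Δm_l = 0, ±1: passes.
The transition is electric-dipole forbidden.

forbidden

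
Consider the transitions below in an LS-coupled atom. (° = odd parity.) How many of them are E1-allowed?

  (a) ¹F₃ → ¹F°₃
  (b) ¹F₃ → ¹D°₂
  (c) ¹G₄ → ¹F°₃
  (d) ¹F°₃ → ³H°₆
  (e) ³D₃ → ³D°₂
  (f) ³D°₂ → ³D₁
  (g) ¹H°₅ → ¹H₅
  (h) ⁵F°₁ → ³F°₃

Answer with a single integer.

(a) allowed
(b) allowed
(c) allowed
(d) forbidden (parity, ΔS, ΔL, ΔJ fail)
(e) allowed
(f) allowed
(g) allowed
(h) forbidden (parity, ΔS, ΔJ fail)
Total allowed: 6 of 8.

6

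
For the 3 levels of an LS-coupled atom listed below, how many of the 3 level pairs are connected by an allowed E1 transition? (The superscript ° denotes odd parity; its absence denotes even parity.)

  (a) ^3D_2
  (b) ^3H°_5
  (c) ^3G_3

(a)–(b): forbidden (ΔL, ΔJ).
(a)–(c): forbidden (parity, ΔL).
(b)–(c): forbidden (ΔJ).
Allowed pairs: 0 of 3.

0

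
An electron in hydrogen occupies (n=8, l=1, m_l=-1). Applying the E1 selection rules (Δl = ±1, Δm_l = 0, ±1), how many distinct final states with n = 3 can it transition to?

4

E1 requires Δl = ±1, so l_f ∈ {0, 2}; with 0 ≤ l_f ≤ n_f−1 = 2, the allowed l_f values are {0, 2}.
For l_f = 0: m_f ∈ {m_i−1, m_i, m_i+1} ∩ [−0, 0] = {0} → 1 state.
For l_f = 2: m_f ∈ {m_i−1, m_i, m_i+1} ∩ [−2, 2] = {-2, -1, 0} → 3 states.
Total: 4.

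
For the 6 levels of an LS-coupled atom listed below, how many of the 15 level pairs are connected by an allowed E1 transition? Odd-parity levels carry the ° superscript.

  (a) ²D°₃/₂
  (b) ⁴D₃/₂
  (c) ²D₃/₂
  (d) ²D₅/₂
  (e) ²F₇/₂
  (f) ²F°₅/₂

5

(a)–(b): forbidden (ΔS).
(a)–(c): allowed.
(a)–(d): allowed.
(a)–(e): forbidden (ΔJ).
(a)–(f): forbidden (parity).
(b)–(c): forbidden (parity, ΔS).
(b)–(d): forbidden (parity, ΔS).
(b)–(e): forbidden (parity, ΔS, ΔJ).
(b)–(f): forbidden (ΔS).
(c)–(d): forbidden (parity).
(c)–(e): forbidden (parity, ΔJ).
(c)–(f): allowed.
(d)–(e): forbidden (parity).
(d)–(f): allowed.
(e)–(f): allowed.
Allowed pairs: 5 of 15.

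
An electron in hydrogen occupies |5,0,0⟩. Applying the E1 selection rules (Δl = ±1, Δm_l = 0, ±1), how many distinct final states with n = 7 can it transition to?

E1 requires Δl = ±1, so l_f ∈ {-1, 1}; with 0 ≤ l_f ≤ n_f−1 = 6, the allowed l_f values are {1}.
For l_f = 1: m_f ∈ {m_i−1, m_i, m_i+1} ∩ [−1, 1] = {-1, 0, 1} → 3 states.
Total: 3.

3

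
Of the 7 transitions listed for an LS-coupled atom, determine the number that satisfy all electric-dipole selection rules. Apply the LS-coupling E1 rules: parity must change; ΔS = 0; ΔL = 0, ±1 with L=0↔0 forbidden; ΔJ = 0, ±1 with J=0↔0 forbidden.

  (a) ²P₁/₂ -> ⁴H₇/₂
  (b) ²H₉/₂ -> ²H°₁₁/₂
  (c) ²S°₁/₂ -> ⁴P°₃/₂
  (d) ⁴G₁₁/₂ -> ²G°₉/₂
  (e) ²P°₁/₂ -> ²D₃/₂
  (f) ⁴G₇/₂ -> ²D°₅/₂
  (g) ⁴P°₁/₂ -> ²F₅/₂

2

(a) forbidden (parity, ΔS, ΔL, ΔJ fail)
(b) allowed
(c) forbidden (parity, ΔS fail)
(d) forbidden (ΔS fails)
(e) allowed
(f) forbidden (ΔS, ΔL fail)
(g) forbidden (ΔS, ΔL, ΔJ fail)
Total allowed: 2 of 7.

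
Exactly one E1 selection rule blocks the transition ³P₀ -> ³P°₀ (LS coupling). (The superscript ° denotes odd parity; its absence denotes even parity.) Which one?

the J=0 ↔ J=0 exclusion

Reading off the term symbols: S 1→1, L 1→1, J 0→0, parity even→odd.
Parity must change: even → odd — ok.
ΔS = 0: S: 1 → 1 — ok.
ΔL = 0, ±1 (not L=0↔0): L: 1 → 1, ΔL = +0 — ok.
ΔJ = 0, ±1 (not J=0↔0): J: 0 → 0, ΔJ = +0 — fails.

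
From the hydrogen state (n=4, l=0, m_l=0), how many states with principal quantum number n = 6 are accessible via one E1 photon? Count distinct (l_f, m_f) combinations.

E1 requires Δl = ±1, so l_f ∈ {-1, 1}; with 0 ≤ l_f ≤ n_f−1 = 5, the allowed l_f values are {1}.
For l_f = 1: m_f ∈ {m_i−1, m_i, m_i+1} ∩ [−1, 1] = {-1, 0, 1} → 3 states.
Total: 3.

3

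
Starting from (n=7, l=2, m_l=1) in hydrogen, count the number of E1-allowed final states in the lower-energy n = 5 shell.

5

E1 requires Δl = ±1, so l_f ∈ {1, 3}; with 0 ≤ l_f ≤ n_f−1 = 4, the allowed l_f values are {1, 3}.
For l_f = 1: m_f ∈ {m_i−1, m_i, m_i+1} ∩ [−1, 1] = {0, 1} → 2 states.
For l_f = 3: m_f ∈ {m_i−1, m_i, m_i+1} ∩ [−3, 3] = {0, 1, 2} → 3 states.
Total: 5.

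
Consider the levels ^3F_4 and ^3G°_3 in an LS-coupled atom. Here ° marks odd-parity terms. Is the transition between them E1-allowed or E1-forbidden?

Initial level: S=1, L=3, J=4, parity even. Final level: S=1, L=4, J=3, parity odd.
Parity must change: even → odd — passes.
ΔS = 0: S: 1 → 1 — passes.
ΔL = 0, ±1 (not L=0↔0): L: 3 → 4, ΔL = +1 — passes.
ΔJ = 0, ±1 (not J=0↔0): J: 4 → 3, ΔJ = -1 — passes.
All four E1 rules are satisfied.

allowed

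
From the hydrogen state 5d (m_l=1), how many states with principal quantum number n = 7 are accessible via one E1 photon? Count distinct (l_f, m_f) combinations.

E1 requires Δl = ±1, so l_f ∈ {1, 3}; with 0 ≤ l_f ≤ n_f−1 = 6, the allowed l_f values are {1, 3}.
For l_f = 1: m_f ∈ {m_i−1, m_i, m_i+1} ∩ [−1, 1] = {0, 1} → 2 states.
For l_f = 3: m_f ∈ {m_i−1, m_i, m_i+1} ∩ [−3, 3] = {0, 1, 2} → 3 states.
Total: 5.

5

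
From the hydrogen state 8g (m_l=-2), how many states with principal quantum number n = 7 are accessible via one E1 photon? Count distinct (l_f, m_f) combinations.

6

E1 requires Δl = ±1, so l_f ∈ {3, 5}; with 0 ≤ l_f ≤ n_f−1 = 6, the allowed l_f values are {3, 5}.
For l_f = 3: m_f ∈ {m_i−1, m_i, m_i+1} ∩ [−3, 3] = {-3, -2, -1} → 3 states.
For l_f = 5: m_f ∈ {m_i−1, m_i, m_i+1} ∩ [−5, 5] = {-3, -2, -1} → 3 states.
Total: 6.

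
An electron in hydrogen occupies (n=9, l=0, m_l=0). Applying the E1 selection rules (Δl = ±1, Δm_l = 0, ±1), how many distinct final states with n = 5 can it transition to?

3

E1 requires Δl = ±1, so l_f ∈ {-1, 1}; with 0 ≤ l_f ≤ n_f−1 = 4, the allowed l_f values are {1}.
For l_f = 1: m_f ∈ {m_i−1, m_i, m_i+1} ∩ [−1, 1] = {-1, 0, 1} → 3 states.
Total: 3.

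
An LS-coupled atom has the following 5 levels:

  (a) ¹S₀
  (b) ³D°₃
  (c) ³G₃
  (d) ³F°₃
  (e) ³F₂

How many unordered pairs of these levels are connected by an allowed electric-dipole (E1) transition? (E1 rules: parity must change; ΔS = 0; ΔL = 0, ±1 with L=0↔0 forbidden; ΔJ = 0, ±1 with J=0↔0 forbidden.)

(a)–(b): forbidden (ΔS, ΔL, ΔJ).
(a)–(c): forbidden (parity, ΔS, ΔL, ΔJ).
(a)–(d): forbidden (ΔS, ΔL, ΔJ).
(a)–(e): forbidden (parity, ΔS, ΔL, ΔJ).
(b)–(c): forbidden (ΔL).
(b)–(d): forbidden (parity).
(b)–(e): allowed.
(c)–(d): allowed.
(c)–(e): forbidden (parity).
(d)–(e): allowed.
Allowed pairs: 3 of 10.

3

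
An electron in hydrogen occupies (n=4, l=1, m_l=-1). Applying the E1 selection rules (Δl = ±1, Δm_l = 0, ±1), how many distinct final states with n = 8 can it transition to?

E1 requires Δl = ±1, so l_f ∈ {0, 2}; with 0 ≤ l_f ≤ n_f−1 = 7, the allowed l_f values are {0, 2}.
For l_f = 0: m_f ∈ {m_i−1, m_i, m_i+1} ∩ [−0, 0] = {0} → 1 state.
For l_f = 2: m_f ∈ {m_i−1, m_i, m_i+1} ∩ [−2, 2] = {-2, -1, 0} → 3 states.
Total: 4.

4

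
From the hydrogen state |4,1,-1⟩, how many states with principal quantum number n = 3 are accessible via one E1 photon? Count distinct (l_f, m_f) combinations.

E1 requires Δl = ±1, so l_f ∈ {0, 2}; with 0 ≤ l_f ≤ n_f−1 = 2, the allowed l_f values are {0, 2}.
For l_f = 0: m_f ∈ {m_i−1, m_i, m_i+1} ∩ [−0, 0] = {0} → 1 state.
For l_f = 2: m_f ∈ {m_i−1, m_i, m_i+1} ∩ [−2, 2] = {-2, -1, 0} → 3 states.
Total: 4.

4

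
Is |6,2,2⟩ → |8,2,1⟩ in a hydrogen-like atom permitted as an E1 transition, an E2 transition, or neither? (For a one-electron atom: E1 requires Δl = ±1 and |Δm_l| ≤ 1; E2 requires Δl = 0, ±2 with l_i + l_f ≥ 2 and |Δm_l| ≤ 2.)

E2

Δl = 2 − 2 = +0; l_i + l_f = 4.
Δm_l = -1.
E1 (Δl = ±1, |Δm_l| ≤ 1): not satisfied.
E2 (Δl = 0,±2, l_i+l_f ≥ 2, |Δm_l| ≤ 2): satisfied.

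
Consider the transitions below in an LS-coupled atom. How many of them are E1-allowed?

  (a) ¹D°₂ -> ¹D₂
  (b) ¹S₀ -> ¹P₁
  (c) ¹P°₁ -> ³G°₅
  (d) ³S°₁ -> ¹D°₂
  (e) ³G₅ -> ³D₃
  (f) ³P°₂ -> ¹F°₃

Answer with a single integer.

(a) allowed
(b) forbidden (parity fails)
(c) forbidden (parity, ΔS, ΔL, ΔJ fail)
(d) forbidden (parity, ΔS, ΔL fail)
(e) forbidden (parity, ΔL, ΔJ fail)
(f) forbidden (parity, ΔS, ΔL fail)
Total allowed: 1 of 6.

1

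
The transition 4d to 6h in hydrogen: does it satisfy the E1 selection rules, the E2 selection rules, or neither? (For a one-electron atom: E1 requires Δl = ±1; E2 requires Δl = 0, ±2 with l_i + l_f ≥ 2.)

Δl = 5 − 2 = +3; l_i + l_f = 7.
E1 (Δl = ±1): not satisfied.
E2 (Δl = 0,±2, l_i+l_f ≥ 2): not satisfied.

neither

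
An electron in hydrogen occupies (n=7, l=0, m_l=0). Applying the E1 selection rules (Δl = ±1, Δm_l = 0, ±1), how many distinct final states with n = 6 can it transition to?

E1 requires Δl = ±1, so l_f ∈ {-1, 1}; with 0 ≤ l_f ≤ n_f−1 = 5, the allowed l_f values are {1}.
For l_f = 1: m_f ∈ {m_i−1, m_i, m_i+1} ∩ [−1, 1] = {-1, 0, 1} → 3 states.
Total: 3.

3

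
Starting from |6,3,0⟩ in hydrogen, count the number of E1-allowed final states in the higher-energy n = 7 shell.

E1 requires Δl = ±1, so l_f ∈ {2, 4}; with 0 ≤ l_f ≤ n_f−1 = 6, the allowed l_f values are {2, 4}.
For l_f = 2: m_f ∈ {m_i−1, m_i, m_i+1} ∩ [−2, 2] = {-1, 0, 1} → 3 states.
For l_f = 4: m_f ∈ {m_i−1, m_i, m_i+1} ∩ [−4, 4] = {-1, 0, 1} → 3 states.
Total: 6.

6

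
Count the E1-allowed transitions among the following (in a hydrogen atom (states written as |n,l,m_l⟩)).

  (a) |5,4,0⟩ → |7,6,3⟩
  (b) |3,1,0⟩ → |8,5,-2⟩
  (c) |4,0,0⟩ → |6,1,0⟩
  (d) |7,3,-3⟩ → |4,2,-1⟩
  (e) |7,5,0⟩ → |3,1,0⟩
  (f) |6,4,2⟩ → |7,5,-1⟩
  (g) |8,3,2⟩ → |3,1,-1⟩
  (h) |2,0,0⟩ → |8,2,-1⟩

(a) forbidden — Δl = +2 (E1 requires Δl = ±1); Δm_l = +3 (E1 requires Δm_l = 0, ±1)
(b) forbidden — Δl = +4 (E1 requires Δl = ±1); Δm_l = -2 (E1 requires Δm_l = 0, ±1)
(c) allowed
(d) forbidden — Δm_l = +2 (E1 requires Δm_l = 0, ±1)
(e) forbidden — Δl = -4 (E1 requires Δl = ±1)
(f) forbidden — Δm_l = -3 (E1 requires Δm_l = 0, ±1)
(g) forbidden — Δl = -2 (E1 requires Δl = ±1); Δm_l = -3 (E1 requires Δm_l = 0, ±1)
(h) forbidden — Δl = +2 (E1 requires Δl = ±1)
Total allowed: 1 of 8.

1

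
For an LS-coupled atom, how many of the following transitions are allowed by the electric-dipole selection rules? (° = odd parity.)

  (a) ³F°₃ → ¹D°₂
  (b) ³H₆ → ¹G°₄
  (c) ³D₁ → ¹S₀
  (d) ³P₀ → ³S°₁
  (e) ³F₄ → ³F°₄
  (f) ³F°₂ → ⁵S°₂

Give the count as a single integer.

(a) forbidden (parity, ΔS fail)
(b) forbidden (ΔS, ΔJ fail)
(c) forbidden (parity, ΔS, ΔL fail)
(d) allowed
(e) allowed
(f) forbidden (parity, ΔS, ΔL fail)
Total allowed: 2 of 6.

2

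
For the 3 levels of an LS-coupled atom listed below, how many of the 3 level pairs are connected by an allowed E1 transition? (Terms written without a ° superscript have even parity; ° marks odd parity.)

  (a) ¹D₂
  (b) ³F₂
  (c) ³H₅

0

(a)–(b): forbidden (parity, ΔS).
(a)–(c): forbidden (parity, ΔS, ΔL, ΔJ).
(b)–(c): forbidden (parity, ΔL, ΔJ).
Allowed pairs: 0 of 3.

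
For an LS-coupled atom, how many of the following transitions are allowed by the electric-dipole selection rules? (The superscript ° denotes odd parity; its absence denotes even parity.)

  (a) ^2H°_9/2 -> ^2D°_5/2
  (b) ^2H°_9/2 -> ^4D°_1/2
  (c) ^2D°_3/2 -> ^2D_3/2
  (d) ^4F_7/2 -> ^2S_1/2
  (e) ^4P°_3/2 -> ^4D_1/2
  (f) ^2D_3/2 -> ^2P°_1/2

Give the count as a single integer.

3

(a) forbidden (parity, ΔL, ΔJ fail)
(b) forbidden (parity, ΔS, ΔL, ΔJ fail)
(c) allowed
(d) forbidden (parity, ΔS, ΔL, ΔJ fail)
(e) allowed
(f) allowed
Total allowed: 3 of 6.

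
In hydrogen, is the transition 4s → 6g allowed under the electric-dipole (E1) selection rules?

forbidden

Δl = 4 − 0 = +4; the E1 rule Δl = ±1 is ✗.
The transition is electric-dipole forbidden.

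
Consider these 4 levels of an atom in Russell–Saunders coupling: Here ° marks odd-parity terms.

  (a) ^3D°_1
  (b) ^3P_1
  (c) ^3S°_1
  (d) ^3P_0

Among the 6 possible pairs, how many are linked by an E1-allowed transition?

(a)–(b): allowed.
(a)–(c): forbidden (parity, ΔL).
(a)–(d): allowed.
(b)–(c): allowed.
(b)–(d): forbidden (parity).
(c)–(d): allowed.
Allowed pairs: 4 of 6.

4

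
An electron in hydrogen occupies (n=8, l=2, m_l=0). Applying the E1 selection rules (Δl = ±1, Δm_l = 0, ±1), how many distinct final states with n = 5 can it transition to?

6

E1 requires Δl = ±1, so l_f ∈ {1, 3}; with 0 ≤ l_f ≤ n_f−1 = 4, the allowed l_f values are {1, 3}.
For l_f = 1: m_f ∈ {m_i−1, m_i, m_i+1} ∩ [−1, 1] = {-1, 0, 1} → 3 states.
For l_f = 3: m_f ∈ {m_i−1, m_i, m_i+1} ∩ [−3, 3] = {-1, 0, 1} → 3 states.
Total: 6.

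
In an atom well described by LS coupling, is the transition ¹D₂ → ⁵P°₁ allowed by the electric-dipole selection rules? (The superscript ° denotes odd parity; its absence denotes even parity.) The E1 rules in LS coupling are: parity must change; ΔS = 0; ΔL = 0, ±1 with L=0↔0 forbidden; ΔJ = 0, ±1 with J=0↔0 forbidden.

forbidden

Initial level: S=0, L=2, J=2, parity even. Final level: S=2, L=1, J=1, parity odd.
ΔJ = 0, ±1 (not J=0↔0): J: 2 → 1, ΔJ = -1 — passes.
ΔS = 0: S: 0 → 2 — fails.
Parity must change: even → odd — passes.
ΔL = 0, ±1 (not L=0↔0): L: 2 → 1, ΔL = -1 — passes.
Rule(s) violated: ΔS.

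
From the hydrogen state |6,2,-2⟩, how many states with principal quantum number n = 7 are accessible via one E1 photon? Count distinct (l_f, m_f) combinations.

E1 requires Δl = ±1, so l_f ∈ {1, 3}; with 0 ≤ l_f ≤ n_f−1 = 6, the allowed l_f values are {1, 3}.
For l_f = 1: m_f ∈ {m_i−1, m_i, m_i+1} ∩ [−1, 1] = {-1} → 1 state.
For l_f = 3: m_f ∈ {m_i−1, m_i, m_i+1} ∩ [−3, 3] = {-3, -2, -1} → 3 states.
Total: 4.

4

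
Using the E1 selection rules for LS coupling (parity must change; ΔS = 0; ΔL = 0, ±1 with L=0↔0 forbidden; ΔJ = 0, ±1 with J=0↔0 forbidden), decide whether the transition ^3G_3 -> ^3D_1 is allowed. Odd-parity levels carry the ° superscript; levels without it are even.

forbidden

Parity must change: even → even — violated.
ΔS = 0: S: 1 → 1 — satisfied.
ΔL = 0, ±1 (not L=0↔0): L: 4 → 2, ΔL = -2 — violated.
ΔJ = 0, ±1 (not J=0↔0): J: 3 → 1, ΔJ = -2 — violated.
Rule(s) violated: parity, ΔL, ΔJ.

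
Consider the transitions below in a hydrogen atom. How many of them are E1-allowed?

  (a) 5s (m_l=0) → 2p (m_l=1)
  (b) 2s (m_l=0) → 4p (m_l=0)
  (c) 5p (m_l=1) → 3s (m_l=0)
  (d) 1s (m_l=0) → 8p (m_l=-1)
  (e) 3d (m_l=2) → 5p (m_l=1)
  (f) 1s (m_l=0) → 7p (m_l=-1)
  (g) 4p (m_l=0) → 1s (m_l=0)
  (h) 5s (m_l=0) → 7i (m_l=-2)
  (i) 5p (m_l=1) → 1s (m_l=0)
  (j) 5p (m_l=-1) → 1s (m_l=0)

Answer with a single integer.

9

(a) allowed
(b) allowed
(c) allowed
(d) allowed
(e) allowed
(f) allowed
(g) allowed
(h) forbidden — Δl = +6 (E1 requires Δl = ±1); Δm_l = -2 (E1 requires Δm_l = 0, ±1)
(i) allowed
(j) allowed
Total allowed: 9 of 10.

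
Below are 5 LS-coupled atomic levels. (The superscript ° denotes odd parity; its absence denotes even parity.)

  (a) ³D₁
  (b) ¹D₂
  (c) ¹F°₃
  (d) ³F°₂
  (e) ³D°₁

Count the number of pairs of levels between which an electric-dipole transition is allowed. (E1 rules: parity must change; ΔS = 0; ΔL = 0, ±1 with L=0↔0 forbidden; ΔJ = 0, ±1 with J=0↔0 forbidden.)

3

(a)–(b): forbidden (parity, ΔS).
(a)–(c): forbidden (ΔS, ΔJ).
(a)–(d): allowed.
(a)–(e): allowed.
(b)–(c): allowed.
(b)–(d): forbidden (ΔS).
(b)–(e): forbidden (ΔS).
(c)–(d): forbidden (parity, ΔS).
(c)–(e): forbidden (parity, ΔS, ΔJ).
(d)–(e): forbidden (parity).
Allowed pairs: 3 of 10.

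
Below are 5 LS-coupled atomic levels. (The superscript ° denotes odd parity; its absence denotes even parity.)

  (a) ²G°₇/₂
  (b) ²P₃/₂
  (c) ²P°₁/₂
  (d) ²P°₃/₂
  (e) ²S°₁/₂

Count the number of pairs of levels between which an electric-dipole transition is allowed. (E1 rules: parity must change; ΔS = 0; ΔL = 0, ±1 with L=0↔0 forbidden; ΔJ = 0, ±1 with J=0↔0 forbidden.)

3

(a)–(b): forbidden (ΔL, ΔJ).
(a)–(c): forbidden (parity, ΔL, ΔJ).
(a)–(d): forbidden (parity, ΔL, ΔJ).
(a)–(e): forbidden (parity, ΔL, ΔJ).
(b)–(c): allowed.
(b)–(d): allowed.
(b)–(e): allowed.
(c)–(d): forbidden (parity).
(c)–(e): forbidden (parity).
(d)–(e): forbidden (parity).
Allowed pairs: 3 of 10.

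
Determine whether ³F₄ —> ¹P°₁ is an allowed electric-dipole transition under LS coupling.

ΔS = 0: S: 1 → 0 — fails.
Parity must change: even → odd — ok.
ΔJ = 0, ±1 (not J=0↔0): J: 4 → 1, ΔJ = -3 — fails.
ΔL = 0, ±1 (not L=0↔0): L: 3 → 1, ΔL = -2 — fails.
Rule(s) violated: ΔS, ΔL, ΔJ.

forbidden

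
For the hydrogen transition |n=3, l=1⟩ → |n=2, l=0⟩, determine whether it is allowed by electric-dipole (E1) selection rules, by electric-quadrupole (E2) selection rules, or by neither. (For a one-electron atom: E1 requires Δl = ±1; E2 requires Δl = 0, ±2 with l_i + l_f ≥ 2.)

Δl = 0 − 1 = -1; l_i + l_f = 1.
E1 (Δl = ±1): satisfied.
E2 (Δl = 0,±2, l_i+l_f ≥ 2): not satisfied.

E1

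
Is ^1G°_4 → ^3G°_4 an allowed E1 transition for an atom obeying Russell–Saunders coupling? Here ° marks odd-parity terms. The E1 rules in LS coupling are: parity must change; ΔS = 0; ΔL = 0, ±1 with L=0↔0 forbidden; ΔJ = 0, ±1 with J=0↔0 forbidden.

Reading off the term symbols: S 0→1, L 4→4, J 4→4, parity odd→odd.
Parity must change: odd → odd — fails.
ΔS = 0: S: 0 → 1 — fails.
ΔL = 0, ±1 (not L=0↔0): L: 4 → 4, ΔL = +0 — ok.
ΔJ = 0, ±1 (not J=0↔0): J: 4 → 4, ΔJ = +0 — ok.
Rule(s) violated: parity, ΔS.

forbidden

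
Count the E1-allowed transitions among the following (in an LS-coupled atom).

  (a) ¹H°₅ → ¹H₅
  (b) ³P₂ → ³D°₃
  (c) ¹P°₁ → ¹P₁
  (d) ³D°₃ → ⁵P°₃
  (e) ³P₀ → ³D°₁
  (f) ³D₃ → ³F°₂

5

(a) allowed
(b) allowed
(c) allowed
(d) forbidden (parity, ΔS fail)
(e) allowed
(f) allowed
Total allowed: 5 of 6.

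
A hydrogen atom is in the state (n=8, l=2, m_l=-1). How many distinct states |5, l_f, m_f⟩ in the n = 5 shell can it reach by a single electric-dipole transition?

5

E1 requires Δl = ±1, so l_f ∈ {1, 3}; with 0 ≤ l_f ≤ n_f−1 = 4, the allowed l_f values are {1, 3}.
For l_f = 1: m_f ∈ {m_i−1, m_i, m_i+1} ∩ [−1, 1] = {-1, 0} → 2 states.
For l_f = 3: m_f ∈ {m_i−1, m_i, m_i+1} ∩ [−3, 3] = {-2, -1, 0} → 3 states.
Total: 5.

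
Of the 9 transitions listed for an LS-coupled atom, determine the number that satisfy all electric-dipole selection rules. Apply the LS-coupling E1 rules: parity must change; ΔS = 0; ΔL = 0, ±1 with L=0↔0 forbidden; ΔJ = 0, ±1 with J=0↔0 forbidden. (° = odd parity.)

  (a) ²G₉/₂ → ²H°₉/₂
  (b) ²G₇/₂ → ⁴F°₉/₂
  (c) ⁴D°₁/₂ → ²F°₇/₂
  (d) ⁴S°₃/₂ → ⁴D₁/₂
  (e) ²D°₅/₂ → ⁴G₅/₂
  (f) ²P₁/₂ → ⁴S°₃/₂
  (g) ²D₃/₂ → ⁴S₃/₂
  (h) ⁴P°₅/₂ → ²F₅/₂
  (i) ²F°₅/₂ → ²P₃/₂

(a) allowed
(b) forbidden (ΔS fails)
(c) forbidden (parity, ΔS, ΔJ fail)
(d) forbidden (ΔL fails)
(e) forbidden (ΔS, ΔL fail)
(f) forbidden (ΔS fails)
(g) forbidden (parity, ΔS, ΔL fail)
(h) forbidden (ΔS, ΔL fail)
(i) forbidden (ΔL fails)
Total allowed: 1 of 9.

1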